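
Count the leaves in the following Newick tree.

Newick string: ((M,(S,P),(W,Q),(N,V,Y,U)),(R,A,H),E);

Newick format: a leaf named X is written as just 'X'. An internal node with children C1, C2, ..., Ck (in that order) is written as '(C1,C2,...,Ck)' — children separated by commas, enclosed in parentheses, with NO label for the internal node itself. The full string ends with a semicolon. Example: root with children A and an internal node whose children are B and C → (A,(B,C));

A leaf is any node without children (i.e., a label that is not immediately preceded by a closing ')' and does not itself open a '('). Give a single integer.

Newick: ((M,(S,P),(W,Q),(N,V,Y,U)),(R,A,H),E);
Scan left-to-right; a leaf is any maximal label run not followed by '(':
  pos 2: leaf 'M' → count = 1
  pos 5: leaf 'S' → count = 2
  pos 7: leaf 'P' → count = 3
  pos 11: leaf 'W' → count = 4
  pos 13: leaf 'Q' → count = 5
  pos 17: leaf 'N' → count = 6
  pos 19: leaf 'V' → count = 7
  pos 21: leaf 'Y' → count = 8
  pos 23: leaf 'U' → count = 9
  pos 28: leaf 'R' → count = 10
  pos 30: leaf 'A' → count = 11
  pos 32: leaf 'H' → count = 12
  pos 35: leaf 'E' → count = 13
Total leaves: 13

Answer: 13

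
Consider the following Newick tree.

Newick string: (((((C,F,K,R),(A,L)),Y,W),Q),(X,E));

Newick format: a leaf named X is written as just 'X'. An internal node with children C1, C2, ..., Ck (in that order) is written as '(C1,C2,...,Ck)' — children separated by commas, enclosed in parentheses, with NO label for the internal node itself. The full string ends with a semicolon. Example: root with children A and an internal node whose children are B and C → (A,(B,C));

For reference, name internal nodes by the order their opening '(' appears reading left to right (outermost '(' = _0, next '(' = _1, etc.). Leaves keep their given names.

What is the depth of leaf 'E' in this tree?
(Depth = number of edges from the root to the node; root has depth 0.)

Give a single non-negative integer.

Newick: (((((C,F,K,R),(A,L)),Y,W),Q),(X,E));
Naming internals by '(' encounter order: outermost '(' = _0, next = _1, ...
Query node: E
Path from root: _0 -> _6 -> E
Depth of E: 2 (number of edges from root)

Answer: 2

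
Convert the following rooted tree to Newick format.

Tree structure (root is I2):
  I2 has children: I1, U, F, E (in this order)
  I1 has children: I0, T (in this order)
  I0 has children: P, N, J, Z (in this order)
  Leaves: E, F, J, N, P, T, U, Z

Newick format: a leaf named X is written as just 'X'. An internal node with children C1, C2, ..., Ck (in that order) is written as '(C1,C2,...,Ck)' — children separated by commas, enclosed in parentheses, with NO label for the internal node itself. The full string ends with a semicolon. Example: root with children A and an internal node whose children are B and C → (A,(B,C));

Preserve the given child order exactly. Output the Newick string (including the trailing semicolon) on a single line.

Answer: (((P,N,J,Z),T),U,F,E);

Derivation:
internal I2 with children ['I1', 'U', 'F', 'E']
  internal I1 with children ['I0', 'T']
    internal I0 with children ['P', 'N', 'J', 'Z']
      leaf 'P' → 'P'
      leaf 'N' → 'N'
      leaf 'J' → 'J'
      leaf 'Z' → 'Z'
    → '(P,N,J,Z)'
    leaf 'T' → 'T'
  → '((P,N,J,Z),T)'
  leaf 'U' → 'U'
  leaf 'F' → 'F'
  leaf 'E' → 'E'
→ '(((P,N,J,Z),T),U,F,E)'
Final: (((P,N,J,Z),T),U,F,E);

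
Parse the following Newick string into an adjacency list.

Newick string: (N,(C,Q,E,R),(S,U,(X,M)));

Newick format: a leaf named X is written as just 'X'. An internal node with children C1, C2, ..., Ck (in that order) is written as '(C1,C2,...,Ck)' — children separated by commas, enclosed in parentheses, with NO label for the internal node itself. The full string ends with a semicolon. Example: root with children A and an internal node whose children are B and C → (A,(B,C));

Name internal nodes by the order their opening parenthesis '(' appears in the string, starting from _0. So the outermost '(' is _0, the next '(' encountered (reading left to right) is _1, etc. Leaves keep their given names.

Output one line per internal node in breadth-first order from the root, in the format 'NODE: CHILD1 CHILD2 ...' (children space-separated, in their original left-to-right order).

Input: (N,(C,Q,E,R),(S,U,(X,M)));
Scanning left-to-right, naming '(' by encounter order:
  pos 0: '(' -> open internal node _0 (depth 1)
  pos 3: '(' -> open internal node _1 (depth 2)
  pos 11: ')' -> close internal node _1 (now at depth 1)
  pos 13: '(' -> open internal node _2 (depth 2)
  pos 18: '(' -> open internal node _3 (depth 3)
  pos 22: ')' -> close internal node _3 (now at depth 2)
  pos 23: ')' -> close internal node _2 (now at depth 1)
  pos 24: ')' -> close internal node _0 (now at depth 0)
Total internal nodes: 4
BFS adjacency from root:
  _0: N _1 _2
  _1: C Q E R
  _2: S U _3
  _3: X M

Answer: _0: N _1 _2
_1: C Q E R
_2: S U _3
_3: X M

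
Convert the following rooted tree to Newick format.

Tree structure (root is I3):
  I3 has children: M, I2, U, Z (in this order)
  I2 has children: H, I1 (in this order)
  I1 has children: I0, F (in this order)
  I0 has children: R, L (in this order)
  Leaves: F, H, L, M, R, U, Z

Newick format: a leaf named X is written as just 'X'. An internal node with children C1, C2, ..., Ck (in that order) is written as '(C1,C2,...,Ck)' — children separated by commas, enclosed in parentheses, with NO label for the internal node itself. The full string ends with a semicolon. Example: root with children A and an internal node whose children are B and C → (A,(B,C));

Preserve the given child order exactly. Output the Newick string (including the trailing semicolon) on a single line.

internal I3 with children ['M', 'I2', 'U', 'Z']
  leaf 'M' → 'M'
  internal I2 with children ['H', 'I1']
    leaf 'H' → 'H'
    internal I1 with children ['I0', 'F']
      internal I0 with children ['R', 'L']
        leaf 'R' → 'R'
        leaf 'L' → 'L'
      → '(R,L)'
      leaf 'F' → 'F'
    → '((R,L),F)'
  → '(H,((R,L),F))'
  leaf 'U' → 'U'
  leaf 'Z' → 'Z'
→ '(M,(H,((R,L),F)),U,Z)'
Final: (M,(H,((R,L),F)),U,Z);

Answer: (M,(H,((R,L),F)),U,Z);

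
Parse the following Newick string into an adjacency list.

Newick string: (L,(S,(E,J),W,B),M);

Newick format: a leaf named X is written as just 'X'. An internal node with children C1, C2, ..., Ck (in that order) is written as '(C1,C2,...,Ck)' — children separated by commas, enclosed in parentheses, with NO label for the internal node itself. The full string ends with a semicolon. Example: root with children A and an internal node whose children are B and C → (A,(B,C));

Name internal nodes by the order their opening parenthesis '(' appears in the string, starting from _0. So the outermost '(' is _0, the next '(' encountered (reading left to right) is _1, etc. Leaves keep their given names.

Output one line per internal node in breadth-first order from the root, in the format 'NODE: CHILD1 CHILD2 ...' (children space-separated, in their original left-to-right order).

Input: (L,(S,(E,J),W,B),M);
Scanning left-to-right, naming '(' by encounter order:
  pos 0: '(' -> open internal node _0 (depth 1)
  pos 3: '(' -> open internal node _1 (depth 2)
  pos 6: '(' -> open internal node _2 (depth 3)
  pos 10: ')' -> close internal node _2 (now at depth 2)
  pos 15: ')' -> close internal node _1 (now at depth 1)
  pos 18: ')' -> close internal node _0 (now at depth 0)
Total internal nodes: 3
BFS adjacency from root:
  _0: L _1 M
  _1: S _2 W B
  _2: E J

Answer: _0: L _1 M
_1: S _2 W B
_2: E J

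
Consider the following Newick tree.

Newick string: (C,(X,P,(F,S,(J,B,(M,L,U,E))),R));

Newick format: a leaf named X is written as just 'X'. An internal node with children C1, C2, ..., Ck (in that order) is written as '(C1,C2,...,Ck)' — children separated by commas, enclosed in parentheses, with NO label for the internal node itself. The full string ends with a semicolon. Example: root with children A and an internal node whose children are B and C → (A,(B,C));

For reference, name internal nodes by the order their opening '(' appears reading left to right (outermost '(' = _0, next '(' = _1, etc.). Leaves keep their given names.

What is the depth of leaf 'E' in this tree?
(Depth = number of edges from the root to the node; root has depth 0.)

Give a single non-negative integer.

Newick: (C,(X,P,(F,S,(J,B,(M,L,U,E))),R));
Naming internals by '(' encounter order: outermost '(' = _0, next = _1, ...
Query node: E
Path from root: _0 -> _1 -> _2 -> _3 -> _4 -> E
Depth of E: 5 (number of edges from root)

Answer: 5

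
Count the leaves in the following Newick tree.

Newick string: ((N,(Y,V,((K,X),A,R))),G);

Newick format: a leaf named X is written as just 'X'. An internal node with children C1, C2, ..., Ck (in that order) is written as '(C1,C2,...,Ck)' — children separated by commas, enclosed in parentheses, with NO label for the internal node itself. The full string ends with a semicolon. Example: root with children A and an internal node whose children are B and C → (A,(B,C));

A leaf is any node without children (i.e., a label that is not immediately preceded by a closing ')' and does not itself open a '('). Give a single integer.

Answer: 8

Derivation:
Newick: ((N,(Y,V,((K,X),A,R))),G);
Scan left-to-right; a leaf is any maximal label run not followed by '(':
  pos 2: leaf 'N' → count = 1
  pos 5: leaf 'Y' → count = 2
  pos 7: leaf 'V' → count = 3
  pos 11: leaf 'K' → count = 4
  pos 13: leaf 'X' → count = 5
  pos 16: leaf 'A' → count = 6
  pos 18: leaf 'R' → count = 7
  pos 23: leaf 'G' → count = 8
Total leaves: 8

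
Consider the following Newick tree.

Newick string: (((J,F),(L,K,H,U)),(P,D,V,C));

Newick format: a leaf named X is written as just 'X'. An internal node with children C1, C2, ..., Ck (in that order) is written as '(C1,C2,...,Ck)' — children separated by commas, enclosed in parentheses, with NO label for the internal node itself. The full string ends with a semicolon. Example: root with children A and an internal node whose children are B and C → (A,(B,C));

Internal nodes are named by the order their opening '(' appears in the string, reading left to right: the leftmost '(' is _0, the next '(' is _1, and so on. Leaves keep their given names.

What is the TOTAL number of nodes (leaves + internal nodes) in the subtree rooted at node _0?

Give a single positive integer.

Answer: 15

Derivation:
Newick: (((J,F),(L,K,H,U)),(P,D,V,C));
Locate _0: it is the '(' at position 0 (the 1st '(' reading left to right).
Query: subtree rooted at _0
_0: subtree_size = 1 + 14
  _1: subtree_size = 1 + 8
    _2: subtree_size = 1 + 2
      J: subtree_size = 1 + 0
      F: subtree_size = 1 + 0
    _3: subtree_size = 1 + 4
      L: subtree_size = 1 + 0
      K: subtree_size = 1 + 0
      H: subtree_size = 1 + 0
      U: subtree_size = 1 + 0
  _4: subtree_size = 1 + 4
    P: subtree_size = 1 + 0
    D: subtree_size = 1 + 0
    V: subtree_size = 1 + 0
    C: subtree_size = 1 + 0
Total subtree size of _0: 15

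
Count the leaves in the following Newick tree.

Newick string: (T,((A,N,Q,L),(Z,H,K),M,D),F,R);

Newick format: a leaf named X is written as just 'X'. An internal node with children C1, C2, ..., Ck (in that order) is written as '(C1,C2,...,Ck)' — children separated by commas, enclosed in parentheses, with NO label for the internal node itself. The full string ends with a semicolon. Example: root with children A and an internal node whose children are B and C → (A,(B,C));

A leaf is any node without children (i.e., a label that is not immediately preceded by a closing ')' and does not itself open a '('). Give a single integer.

Newick: (T,((A,N,Q,L),(Z,H,K),M,D),F,R);
Scan left-to-right; a leaf is any maximal label run not followed by '(':
  pos 1: leaf 'T' → count = 1
  pos 5: leaf 'A' → count = 2
  pos 7: leaf 'N' → count = 3
  pos 9: leaf 'Q' → count = 4
  pos 11: leaf 'L' → count = 5
  pos 15: leaf 'Z' → count = 6
  pos 17: leaf 'H' → count = 7
  pos 19: leaf 'K' → count = 8
  pos 22: leaf 'M' → count = 9
  pos 24: leaf 'D' → count = 10
  pos 27: leaf 'F' → count = 11
  pos 29: leaf 'R' → count = 12
Total leaves: 12

Answer: 12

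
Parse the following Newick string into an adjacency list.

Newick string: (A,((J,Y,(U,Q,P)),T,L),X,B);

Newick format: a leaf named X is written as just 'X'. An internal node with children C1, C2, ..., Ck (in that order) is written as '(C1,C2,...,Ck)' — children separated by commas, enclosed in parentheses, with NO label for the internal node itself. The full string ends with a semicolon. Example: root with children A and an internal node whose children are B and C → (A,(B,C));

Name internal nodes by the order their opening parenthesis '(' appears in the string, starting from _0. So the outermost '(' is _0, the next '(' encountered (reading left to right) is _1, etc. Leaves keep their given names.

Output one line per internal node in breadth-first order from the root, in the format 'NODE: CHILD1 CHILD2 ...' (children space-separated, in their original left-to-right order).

Answer: _0: A _1 X B
_1: _2 T L
_2: J Y _3
_3: U Q P

Derivation:
Input: (A,((J,Y,(U,Q,P)),T,L),X,B);
Scanning left-to-right, naming '(' by encounter order:
  pos 0: '(' -> open internal node _0 (depth 1)
  pos 3: '(' -> open internal node _1 (depth 2)
  pos 4: '(' -> open internal node _2 (depth 3)
  pos 9: '(' -> open internal node _3 (depth 4)
  pos 15: ')' -> close internal node _3 (now at depth 3)
  pos 16: ')' -> close internal node _2 (now at depth 2)
  pos 21: ')' -> close internal node _1 (now at depth 1)
  pos 26: ')' -> close internal node _0 (now at depth 0)
Total internal nodes: 4
BFS adjacency from root:
  _0: A _1 X B
  _1: _2 T L
  _2: J Y _3
  _3: U Q P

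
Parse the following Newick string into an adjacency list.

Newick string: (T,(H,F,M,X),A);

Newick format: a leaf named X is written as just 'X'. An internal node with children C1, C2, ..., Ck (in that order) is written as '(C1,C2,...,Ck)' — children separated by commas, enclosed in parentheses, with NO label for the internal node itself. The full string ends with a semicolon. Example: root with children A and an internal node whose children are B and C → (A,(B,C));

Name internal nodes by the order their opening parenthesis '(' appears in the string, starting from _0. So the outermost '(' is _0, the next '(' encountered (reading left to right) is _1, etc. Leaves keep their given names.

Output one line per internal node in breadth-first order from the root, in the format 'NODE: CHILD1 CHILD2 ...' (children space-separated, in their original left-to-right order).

Input: (T,(H,F,M,X),A);
Scanning left-to-right, naming '(' by encounter order:
  pos 0: '(' -> open internal node _0 (depth 1)
  pos 3: '(' -> open internal node _1 (depth 2)
  pos 11: ')' -> close internal node _1 (now at depth 1)
  pos 14: ')' -> close internal node _0 (now at depth 0)
Total internal nodes: 2
BFS adjacency from root:
  _0: T _1 A
  _1: H F M X

Answer: _0: T _1 A
_1: H F M X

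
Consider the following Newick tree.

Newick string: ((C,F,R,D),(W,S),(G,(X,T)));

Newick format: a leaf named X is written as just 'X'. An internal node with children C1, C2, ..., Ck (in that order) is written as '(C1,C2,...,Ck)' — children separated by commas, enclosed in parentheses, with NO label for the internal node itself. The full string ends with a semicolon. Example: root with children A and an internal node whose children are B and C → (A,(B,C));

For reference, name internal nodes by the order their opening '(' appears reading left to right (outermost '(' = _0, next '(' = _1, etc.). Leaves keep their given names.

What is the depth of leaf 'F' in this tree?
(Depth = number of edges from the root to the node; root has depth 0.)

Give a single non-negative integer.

Newick: ((C,F,R,D),(W,S),(G,(X,T)));
Naming internals by '(' encounter order: outermost '(' = _0, next = _1, ...
Query node: F
Path from root: _0 -> _1 -> F
Depth of F: 2 (number of edges from root)

Answer: 2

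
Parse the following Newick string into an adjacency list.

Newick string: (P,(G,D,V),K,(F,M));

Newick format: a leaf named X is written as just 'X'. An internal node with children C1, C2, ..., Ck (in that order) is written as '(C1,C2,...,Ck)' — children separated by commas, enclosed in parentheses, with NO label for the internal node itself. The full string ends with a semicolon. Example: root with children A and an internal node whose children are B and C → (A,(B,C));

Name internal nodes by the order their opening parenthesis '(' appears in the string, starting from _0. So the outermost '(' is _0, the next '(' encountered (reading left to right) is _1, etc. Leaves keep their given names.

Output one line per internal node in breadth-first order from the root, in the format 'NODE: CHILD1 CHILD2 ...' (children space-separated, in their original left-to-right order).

Input: (P,(G,D,V),K,(F,M));
Scanning left-to-right, naming '(' by encounter order:
  pos 0: '(' -> open internal node _0 (depth 1)
  pos 3: '(' -> open internal node _1 (depth 2)
  pos 9: ')' -> close internal node _1 (now at depth 1)
  pos 13: '(' -> open internal node _2 (depth 2)
  pos 17: ')' -> close internal node _2 (now at depth 1)
  pos 18: ')' -> close internal node _0 (now at depth 0)
Total internal nodes: 3
BFS adjacency from root:
  _0: P _1 K _2
  _1: G D V
  _2: F M

Answer: _0: P _1 K _2
_1: G D V
_2: F M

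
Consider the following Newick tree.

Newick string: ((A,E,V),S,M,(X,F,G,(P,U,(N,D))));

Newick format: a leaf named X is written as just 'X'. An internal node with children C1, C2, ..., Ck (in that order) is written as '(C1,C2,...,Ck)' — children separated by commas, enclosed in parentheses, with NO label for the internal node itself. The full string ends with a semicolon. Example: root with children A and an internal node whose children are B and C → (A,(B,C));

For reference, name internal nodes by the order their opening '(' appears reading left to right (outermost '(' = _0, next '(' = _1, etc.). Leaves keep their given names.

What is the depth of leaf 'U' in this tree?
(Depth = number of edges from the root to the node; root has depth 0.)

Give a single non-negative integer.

Answer: 3

Derivation:
Newick: ((A,E,V),S,M,(X,F,G,(P,U,(N,D))));
Naming internals by '(' encounter order: outermost '(' = _0, next = _1, ...
Query node: U
Path from root: _0 -> _2 -> _3 -> U
Depth of U: 3 (number of edges from root)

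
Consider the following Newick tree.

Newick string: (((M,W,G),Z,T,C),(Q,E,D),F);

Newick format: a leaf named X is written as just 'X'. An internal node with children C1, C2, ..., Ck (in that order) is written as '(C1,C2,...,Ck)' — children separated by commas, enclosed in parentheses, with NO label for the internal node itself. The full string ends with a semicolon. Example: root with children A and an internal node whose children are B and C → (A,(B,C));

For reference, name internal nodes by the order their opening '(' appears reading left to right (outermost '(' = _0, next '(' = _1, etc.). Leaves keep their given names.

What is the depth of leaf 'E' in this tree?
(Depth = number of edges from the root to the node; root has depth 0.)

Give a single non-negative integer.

Newick: (((M,W,G),Z,T,C),(Q,E,D),F);
Naming internals by '(' encounter order: outermost '(' = _0, next = _1, ...
Query node: E
Path from root: _0 -> _3 -> E
Depth of E: 2 (number of edges from root)

Answer: 2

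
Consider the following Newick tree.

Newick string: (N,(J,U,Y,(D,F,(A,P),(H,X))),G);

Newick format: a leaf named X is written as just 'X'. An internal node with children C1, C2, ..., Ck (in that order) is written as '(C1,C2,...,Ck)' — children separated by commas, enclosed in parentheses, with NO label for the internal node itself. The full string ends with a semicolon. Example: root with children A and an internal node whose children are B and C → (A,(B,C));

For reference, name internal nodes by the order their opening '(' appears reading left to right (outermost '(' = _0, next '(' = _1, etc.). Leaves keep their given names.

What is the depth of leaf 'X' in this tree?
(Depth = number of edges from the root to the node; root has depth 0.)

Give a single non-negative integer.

Newick: (N,(J,U,Y,(D,F,(A,P),(H,X))),G);
Naming internals by '(' encounter order: outermost '(' = _0, next = _1, ...
Query node: X
Path from root: _0 -> _1 -> _2 -> _4 -> X
Depth of X: 4 (number of edges from root)

Answer: 4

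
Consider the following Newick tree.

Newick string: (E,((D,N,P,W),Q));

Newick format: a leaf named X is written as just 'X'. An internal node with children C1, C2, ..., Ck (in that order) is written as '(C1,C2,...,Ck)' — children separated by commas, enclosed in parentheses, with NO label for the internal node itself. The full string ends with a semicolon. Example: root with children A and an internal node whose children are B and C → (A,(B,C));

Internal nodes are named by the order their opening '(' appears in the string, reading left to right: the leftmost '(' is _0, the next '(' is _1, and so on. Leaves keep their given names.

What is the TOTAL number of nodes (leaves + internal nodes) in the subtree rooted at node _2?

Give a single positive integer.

Newick: (E,((D,N,P,W),Q));
Locate _2: it is the '(' at position 4 (the 3rd '(' reading left to right).
Query: subtree rooted at _2
_2: subtree_size = 1 + 4
  D: subtree_size = 1 + 0
  N: subtree_size = 1 + 0
  P: subtree_size = 1 + 0
  W: subtree_size = 1 + 0
Total subtree size of _2: 5

Answer: 5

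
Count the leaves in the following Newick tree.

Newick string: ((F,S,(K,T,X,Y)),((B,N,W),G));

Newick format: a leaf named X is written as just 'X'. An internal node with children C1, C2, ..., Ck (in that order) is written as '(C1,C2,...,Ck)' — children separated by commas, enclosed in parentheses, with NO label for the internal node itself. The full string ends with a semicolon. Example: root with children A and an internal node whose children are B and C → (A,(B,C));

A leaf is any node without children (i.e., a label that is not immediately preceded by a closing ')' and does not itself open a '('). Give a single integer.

Newick: ((F,S,(K,T,X,Y)),((B,N,W),G));
Scan left-to-right; a leaf is any maximal label run not followed by '(':
  pos 2: leaf 'F' → count = 1
  pos 4: leaf 'S' → count = 2
  pos 7: leaf 'K' → count = 3
  pos 9: leaf 'T' → count = 4
  pos 11: leaf 'X' → count = 5
  pos 13: leaf 'Y' → count = 6
  pos 19: leaf 'B' → count = 7
  pos 21: leaf 'N' → count = 8
  pos 23: leaf 'W' → count = 9
  pos 26: leaf 'G' → count = 10
Total leaves: 10

Answer: 10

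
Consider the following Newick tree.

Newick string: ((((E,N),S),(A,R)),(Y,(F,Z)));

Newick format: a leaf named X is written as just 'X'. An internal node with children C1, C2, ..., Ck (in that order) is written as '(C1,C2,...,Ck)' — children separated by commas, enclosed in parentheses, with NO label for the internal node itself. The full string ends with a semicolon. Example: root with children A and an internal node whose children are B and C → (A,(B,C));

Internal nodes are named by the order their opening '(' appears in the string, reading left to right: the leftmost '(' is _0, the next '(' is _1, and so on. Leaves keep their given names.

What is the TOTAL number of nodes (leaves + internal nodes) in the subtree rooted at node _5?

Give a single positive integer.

Newick: ((((E,N),S),(A,R)),(Y,(F,Z)));
Locate _5: it is the '(' at position 19 (the 6th '(' reading left to right).
Query: subtree rooted at _5
_5: subtree_size = 1 + 4
  Y: subtree_size = 1 + 0
  _6: subtree_size = 1 + 2
    F: subtree_size = 1 + 0
    Z: subtree_size = 1 + 0
Total subtree size of _5: 5

Answer: 5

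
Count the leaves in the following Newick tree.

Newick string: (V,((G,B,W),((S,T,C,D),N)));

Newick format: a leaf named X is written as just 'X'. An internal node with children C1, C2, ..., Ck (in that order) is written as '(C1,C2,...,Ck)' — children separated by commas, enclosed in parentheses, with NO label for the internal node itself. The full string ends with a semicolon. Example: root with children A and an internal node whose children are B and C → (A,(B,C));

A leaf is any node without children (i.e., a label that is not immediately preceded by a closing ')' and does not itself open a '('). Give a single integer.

Answer: 9

Derivation:
Newick: (V,((G,B,W),((S,T,C,D),N)));
Scan left-to-right; a leaf is any maximal label run not followed by '(':
  pos 1: leaf 'V' → count = 1
  pos 5: leaf 'G' → count = 2
  pos 7: leaf 'B' → count = 3
  pos 9: leaf 'W' → count = 4
  pos 14: leaf 'S' → count = 5
  pos 16: leaf 'T' → count = 6
  pos 18: leaf 'C' → count = 7
  pos 20: leaf 'D' → count = 8
  pos 23: leaf 'N' → count = 9
Total leaves: 9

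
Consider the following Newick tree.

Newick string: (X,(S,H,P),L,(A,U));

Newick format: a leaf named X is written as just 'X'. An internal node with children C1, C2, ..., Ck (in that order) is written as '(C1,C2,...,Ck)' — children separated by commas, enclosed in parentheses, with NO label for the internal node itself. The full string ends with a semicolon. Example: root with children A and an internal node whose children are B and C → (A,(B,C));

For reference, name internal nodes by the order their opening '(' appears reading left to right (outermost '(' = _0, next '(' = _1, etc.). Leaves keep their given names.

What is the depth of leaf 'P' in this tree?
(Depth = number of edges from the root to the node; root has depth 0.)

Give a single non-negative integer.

Answer: 2

Derivation:
Newick: (X,(S,H,P),L,(A,U));
Naming internals by '(' encounter order: outermost '(' = _0, next = _1, ...
Query node: P
Path from root: _0 -> _1 -> P
Depth of P: 2 (number of edges from root)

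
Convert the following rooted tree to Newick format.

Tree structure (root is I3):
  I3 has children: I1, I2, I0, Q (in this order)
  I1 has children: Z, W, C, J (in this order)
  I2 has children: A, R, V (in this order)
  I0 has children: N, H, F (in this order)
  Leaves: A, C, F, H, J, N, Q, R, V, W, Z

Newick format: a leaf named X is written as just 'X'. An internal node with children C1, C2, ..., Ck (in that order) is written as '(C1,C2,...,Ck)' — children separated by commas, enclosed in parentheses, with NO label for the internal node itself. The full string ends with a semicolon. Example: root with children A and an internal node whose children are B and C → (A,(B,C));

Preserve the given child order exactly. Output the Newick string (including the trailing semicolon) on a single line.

internal I3 with children ['I1', 'I2', 'I0', 'Q']
  internal I1 with children ['Z', 'W', 'C', 'J']
    leaf 'Z' → 'Z'
    leaf 'W' → 'W'
    leaf 'C' → 'C'
    leaf 'J' → 'J'
  → '(Z,W,C,J)'
  internal I2 with children ['A', 'R', 'V']
    leaf 'A' → 'A'
    leaf 'R' → 'R'
    leaf 'V' → 'V'
  → '(A,R,V)'
  internal I0 with children ['N', 'H', 'F']
    leaf 'N' → 'N'
    leaf 'H' → 'H'
    leaf 'F' → 'F'
  → '(N,H,F)'
  leaf 'Q' → 'Q'
→ '((Z,W,C,J),(A,R,V),(N,H,F),Q)'
Final: ((Z,W,C,J),(A,R,V),(N,H,F),Q);

Answer: ((Z,W,C,J),(A,R,V),(N,H,F),Q);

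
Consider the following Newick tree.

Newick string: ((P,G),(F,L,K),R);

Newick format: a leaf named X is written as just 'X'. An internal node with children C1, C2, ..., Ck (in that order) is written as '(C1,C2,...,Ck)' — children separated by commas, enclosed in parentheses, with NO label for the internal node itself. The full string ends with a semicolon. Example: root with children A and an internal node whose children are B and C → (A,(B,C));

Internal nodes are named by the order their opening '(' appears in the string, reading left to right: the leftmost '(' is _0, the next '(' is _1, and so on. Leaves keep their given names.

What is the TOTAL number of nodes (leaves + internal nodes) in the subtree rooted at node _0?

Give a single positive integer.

Answer: 9

Derivation:
Newick: ((P,G),(F,L,K),R);
Locate _0: it is the '(' at position 0 (the 1st '(' reading left to right).
Query: subtree rooted at _0
_0: subtree_size = 1 + 8
  _1: subtree_size = 1 + 2
    P: subtree_size = 1 + 0
    G: subtree_size = 1 + 0
  _2: subtree_size = 1 + 3
    F: subtree_size = 1 + 0
    L: subtree_size = 1 + 0
    K: subtree_size = 1 + 0
  R: subtree_size = 1 + 0
Total subtree size of _0: 9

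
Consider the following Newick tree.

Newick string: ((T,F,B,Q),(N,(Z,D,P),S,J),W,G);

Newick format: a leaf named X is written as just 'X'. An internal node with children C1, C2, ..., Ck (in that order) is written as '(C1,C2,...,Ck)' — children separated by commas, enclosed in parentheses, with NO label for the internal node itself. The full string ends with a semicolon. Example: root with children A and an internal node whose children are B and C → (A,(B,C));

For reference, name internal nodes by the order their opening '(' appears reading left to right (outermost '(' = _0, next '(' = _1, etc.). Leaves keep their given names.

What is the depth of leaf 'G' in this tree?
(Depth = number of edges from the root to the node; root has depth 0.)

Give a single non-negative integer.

Newick: ((T,F,B,Q),(N,(Z,D,P),S,J),W,G);
Naming internals by '(' encounter order: outermost '(' = _0, next = _1, ...
Query node: G
Path from root: _0 -> G
Depth of G: 1 (number of edges from root)

Answer: 1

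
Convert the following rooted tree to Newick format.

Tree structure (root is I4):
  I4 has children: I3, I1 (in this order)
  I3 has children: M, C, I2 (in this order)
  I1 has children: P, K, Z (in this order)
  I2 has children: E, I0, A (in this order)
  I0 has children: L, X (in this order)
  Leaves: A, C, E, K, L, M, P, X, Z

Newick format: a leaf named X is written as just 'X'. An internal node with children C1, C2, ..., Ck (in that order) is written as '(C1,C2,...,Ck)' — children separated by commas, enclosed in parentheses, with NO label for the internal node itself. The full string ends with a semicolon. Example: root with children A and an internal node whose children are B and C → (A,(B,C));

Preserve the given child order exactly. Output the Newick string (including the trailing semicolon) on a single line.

internal I4 with children ['I3', 'I1']
  internal I3 with children ['M', 'C', 'I2']
    leaf 'M' → 'M'
    leaf 'C' → 'C'
    internal I2 with children ['E', 'I0', 'A']
      leaf 'E' → 'E'
      internal I0 with children ['L', 'X']
        leaf 'L' → 'L'
        leaf 'X' → 'X'
      → '(L,X)'
      leaf 'A' → 'A'
    → '(E,(L,X),A)'
  → '(M,C,(E,(L,X),A))'
  internal I1 with children ['P', 'K', 'Z']
    leaf 'P' → 'P'
    leaf 'K' → 'K'
    leaf 'Z' → 'Z'
  → '(P,K,Z)'
→ '((M,C,(E,(L,X),A)),(P,K,Z))'
Final: ((M,C,(E,(L,X),A)),(P,K,Z));

Answer: ((M,C,(E,(L,X),A)),(P,K,Z));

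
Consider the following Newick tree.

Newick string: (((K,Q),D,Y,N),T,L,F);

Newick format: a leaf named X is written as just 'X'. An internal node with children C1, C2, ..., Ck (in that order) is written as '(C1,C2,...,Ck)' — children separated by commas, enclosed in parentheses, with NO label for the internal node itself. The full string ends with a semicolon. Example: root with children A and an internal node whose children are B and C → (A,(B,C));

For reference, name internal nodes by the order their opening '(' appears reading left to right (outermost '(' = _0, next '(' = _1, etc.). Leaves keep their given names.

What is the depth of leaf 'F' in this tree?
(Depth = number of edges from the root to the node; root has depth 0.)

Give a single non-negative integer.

Answer: 1

Derivation:
Newick: (((K,Q),D,Y,N),T,L,F);
Naming internals by '(' encounter order: outermost '(' = _0, next = _1, ...
Query node: F
Path from root: _0 -> F
Depth of F: 1 (number of edges from root)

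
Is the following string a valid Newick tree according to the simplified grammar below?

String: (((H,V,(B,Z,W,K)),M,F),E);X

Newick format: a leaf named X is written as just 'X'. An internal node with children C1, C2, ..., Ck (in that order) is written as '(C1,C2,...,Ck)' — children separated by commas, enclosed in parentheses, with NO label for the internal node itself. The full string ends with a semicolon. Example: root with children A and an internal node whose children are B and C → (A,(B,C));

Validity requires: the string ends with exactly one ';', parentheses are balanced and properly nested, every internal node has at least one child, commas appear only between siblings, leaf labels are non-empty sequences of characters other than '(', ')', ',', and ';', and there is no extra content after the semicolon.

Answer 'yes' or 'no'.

Input: (((H,V,(B,Z,W,K)),M,F),E);X
Paren balance: 4 '(' vs 4 ')' OK
Ends with single ';': False
Full parse: FAILS (must end with ;)
Valid: False

Answer: no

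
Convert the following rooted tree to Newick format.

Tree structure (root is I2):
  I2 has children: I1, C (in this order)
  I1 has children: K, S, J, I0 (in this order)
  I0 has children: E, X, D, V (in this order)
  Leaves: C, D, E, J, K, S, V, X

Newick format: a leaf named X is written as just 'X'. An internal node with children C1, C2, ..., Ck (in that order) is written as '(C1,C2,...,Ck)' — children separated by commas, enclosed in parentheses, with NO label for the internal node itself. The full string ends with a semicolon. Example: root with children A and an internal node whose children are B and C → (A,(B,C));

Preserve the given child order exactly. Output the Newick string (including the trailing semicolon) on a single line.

internal I2 with children ['I1', 'C']
  internal I1 with children ['K', 'S', 'J', 'I0']
    leaf 'K' → 'K'
    leaf 'S' → 'S'
    leaf 'J' → 'J'
    internal I0 with children ['E', 'X', 'D', 'V']
      leaf 'E' → 'E'
      leaf 'X' → 'X'
      leaf 'D' → 'D'
      leaf 'V' → 'V'
    → '(E,X,D,V)'
  → '(K,S,J,(E,X,D,V))'
  leaf 'C' → 'C'
→ '((K,S,J,(E,X,D,V)),C)'
Final: ((K,S,J,(E,X,D,V)),C);

Answer: ((K,S,J,(E,X,D,V)),C);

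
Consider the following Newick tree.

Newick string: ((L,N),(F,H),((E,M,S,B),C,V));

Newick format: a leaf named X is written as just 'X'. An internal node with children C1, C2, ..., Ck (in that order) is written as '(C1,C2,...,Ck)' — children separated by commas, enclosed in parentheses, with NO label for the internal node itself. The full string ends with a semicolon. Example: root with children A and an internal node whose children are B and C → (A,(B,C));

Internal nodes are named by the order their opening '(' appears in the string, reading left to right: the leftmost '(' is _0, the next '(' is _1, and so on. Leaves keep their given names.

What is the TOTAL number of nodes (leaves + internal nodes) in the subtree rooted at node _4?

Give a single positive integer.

Answer: 5

Derivation:
Newick: ((L,N),(F,H),((E,M,S,B),C,V));
Locate _4: it is the '(' at position 14 (the 5th '(' reading left to right).
Query: subtree rooted at _4
_4: subtree_size = 1 + 4
  E: subtree_size = 1 + 0
  M: subtree_size = 1 + 0
  S: subtree_size = 1 + 0
  B: subtree_size = 1 + 0
Total subtree size of _4: 5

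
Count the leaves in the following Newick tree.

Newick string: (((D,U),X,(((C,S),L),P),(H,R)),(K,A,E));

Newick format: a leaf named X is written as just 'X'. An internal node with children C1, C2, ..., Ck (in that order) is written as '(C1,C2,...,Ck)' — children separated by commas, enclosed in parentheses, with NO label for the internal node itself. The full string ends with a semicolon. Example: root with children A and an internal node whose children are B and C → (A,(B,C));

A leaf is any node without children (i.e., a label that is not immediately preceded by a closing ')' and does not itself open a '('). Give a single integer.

Newick: (((D,U),X,(((C,S),L),P),(H,R)),(K,A,E));
Scan left-to-right; a leaf is any maximal label run not followed by '(':
  pos 3: leaf 'D' → count = 1
  pos 5: leaf 'U' → count = 2
  pos 8: leaf 'X' → count = 3
  pos 13: leaf 'C' → count = 4
  pos 15: leaf 'S' → count = 5
  pos 18: leaf 'L' → count = 6
  pos 21: leaf 'P' → count = 7
  pos 25: leaf 'H' → count = 8
  pos 27: leaf 'R' → count = 9
  pos 32: leaf 'K' → count = 10
  pos 34: leaf 'A' → count = 11
  pos 36: leaf 'E' → count = 12
Total leaves: 12

Answer: 12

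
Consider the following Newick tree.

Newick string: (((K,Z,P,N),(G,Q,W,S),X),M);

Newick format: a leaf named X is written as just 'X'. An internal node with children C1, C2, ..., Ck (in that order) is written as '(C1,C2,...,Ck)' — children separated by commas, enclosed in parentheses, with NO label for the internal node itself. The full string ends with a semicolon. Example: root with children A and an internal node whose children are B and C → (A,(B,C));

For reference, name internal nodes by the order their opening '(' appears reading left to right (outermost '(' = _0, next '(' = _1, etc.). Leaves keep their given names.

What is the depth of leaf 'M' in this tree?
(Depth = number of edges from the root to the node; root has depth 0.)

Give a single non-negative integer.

Newick: (((K,Z,P,N),(G,Q,W,S),X),M);
Naming internals by '(' encounter order: outermost '(' = _0, next = _1, ...
Query node: M
Path from root: _0 -> M
Depth of M: 1 (number of edges from root)

Answer: 1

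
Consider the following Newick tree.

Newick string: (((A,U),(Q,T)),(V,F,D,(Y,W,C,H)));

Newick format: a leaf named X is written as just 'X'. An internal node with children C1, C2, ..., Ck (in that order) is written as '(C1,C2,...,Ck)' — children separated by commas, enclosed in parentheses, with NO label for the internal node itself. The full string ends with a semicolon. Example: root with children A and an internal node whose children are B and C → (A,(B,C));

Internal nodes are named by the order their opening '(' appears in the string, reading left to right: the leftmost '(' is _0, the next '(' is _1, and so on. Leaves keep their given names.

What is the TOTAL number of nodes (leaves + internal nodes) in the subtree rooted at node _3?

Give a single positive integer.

Answer: 3

Derivation:
Newick: (((A,U),(Q,T)),(V,F,D,(Y,W,C,H)));
Locate _3: it is the '(' at position 8 (the 4th '(' reading left to right).
Query: subtree rooted at _3
_3: subtree_size = 1 + 2
  Q: subtree_size = 1 + 0
  T: subtree_size = 1 + 0
Total subtree size of _3: 3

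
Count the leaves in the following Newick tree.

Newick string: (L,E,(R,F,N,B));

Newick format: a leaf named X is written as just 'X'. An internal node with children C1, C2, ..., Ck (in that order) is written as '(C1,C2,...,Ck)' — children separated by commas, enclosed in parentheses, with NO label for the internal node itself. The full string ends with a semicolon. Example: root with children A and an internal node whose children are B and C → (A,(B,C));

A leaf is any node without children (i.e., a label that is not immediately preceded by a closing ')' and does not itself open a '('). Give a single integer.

Answer: 6

Derivation:
Newick: (L,E,(R,F,N,B));
Scan left-to-right; a leaf is any maximal label run not followed by '(':
  pos 1: leaf 'L' → count = 1
  pos 3: leaf 'E' → count = 2
  pos 6: leaf 'R' → count = 3
  pos 8: leaf 'F' → count = 4
  pos 10: leaf 'N' → count = 5
  pos 12: leaf 'B' → count = 6
Total leaves: 6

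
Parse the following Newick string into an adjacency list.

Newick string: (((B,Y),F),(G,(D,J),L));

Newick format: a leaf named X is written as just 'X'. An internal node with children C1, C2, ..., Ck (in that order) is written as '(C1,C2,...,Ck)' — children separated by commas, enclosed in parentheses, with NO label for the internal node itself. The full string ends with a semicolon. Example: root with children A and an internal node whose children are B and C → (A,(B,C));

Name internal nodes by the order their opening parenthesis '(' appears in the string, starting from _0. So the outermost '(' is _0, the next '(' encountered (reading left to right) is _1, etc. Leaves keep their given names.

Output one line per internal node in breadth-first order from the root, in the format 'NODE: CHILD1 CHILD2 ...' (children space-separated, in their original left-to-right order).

Answer: _0: _1 _3
_1: _2 F
_3: G _4 L
_2: B Y
_4: D J

Derivation:
Input: (((B,Y),F),(G,(D,J),L));
Scanning left-to-right, naming '(' by encounter order:
  pos 0: '(' -> open internal node _0 (depth 1)
  pos 1: '(' -> open internal node _1 (depth 2)
  pos 2: '(' -> open internal node _2 (depth 3)
  pos 6: ')' -> close internal node _2 (now at depth 2)
  pos 9: ')' -> close internal node _1 (now at depth 1)
  pos 11: '(' -> open internal node _3 (depth 2)
  pos 14: '(' -> open internal node _4 (depth 3)
  pos 18: ')' -> close internal node _4 (now at depth 2)
  pos 21: ')' -> close internal node _3 (now at depth 1)
  pos 22: ')' -> close internal node _0 (now at depth 0)
Total internal nodes: 5
BFS adjacency from root:
  _0: _1 _3
  _1: _2 F
  _3: G _4 L
  _2: B Y
  _4: D J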